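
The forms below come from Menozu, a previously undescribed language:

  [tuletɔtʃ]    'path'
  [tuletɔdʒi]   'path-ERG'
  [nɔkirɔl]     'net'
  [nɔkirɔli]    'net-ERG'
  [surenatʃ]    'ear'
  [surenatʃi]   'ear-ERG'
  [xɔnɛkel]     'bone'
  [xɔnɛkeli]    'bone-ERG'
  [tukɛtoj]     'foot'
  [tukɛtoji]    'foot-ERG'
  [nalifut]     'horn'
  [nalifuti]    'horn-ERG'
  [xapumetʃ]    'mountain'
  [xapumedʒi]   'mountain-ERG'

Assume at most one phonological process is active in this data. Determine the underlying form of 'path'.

The root 'path' surfaces as [tuletɔtʃ] and [tuletɔdʒi], with a stem-final [tʃ] ~ [dʒ] alternation.
If /tʃ/ were underlying and a rule turned it into [dʒ] before the ERG suffix, 'ear' would also alternate; but it has [tʃ] in both [surenatʃ] and [surenatʃi].
The alternation reflects word-final obstruent devoicing: voiced obstruents become voiceless word-finally. /dʒ/ is underlying.
The underlying form of 'path' is therefore /tuletɔdʒ/.

/tuletɔdʒ/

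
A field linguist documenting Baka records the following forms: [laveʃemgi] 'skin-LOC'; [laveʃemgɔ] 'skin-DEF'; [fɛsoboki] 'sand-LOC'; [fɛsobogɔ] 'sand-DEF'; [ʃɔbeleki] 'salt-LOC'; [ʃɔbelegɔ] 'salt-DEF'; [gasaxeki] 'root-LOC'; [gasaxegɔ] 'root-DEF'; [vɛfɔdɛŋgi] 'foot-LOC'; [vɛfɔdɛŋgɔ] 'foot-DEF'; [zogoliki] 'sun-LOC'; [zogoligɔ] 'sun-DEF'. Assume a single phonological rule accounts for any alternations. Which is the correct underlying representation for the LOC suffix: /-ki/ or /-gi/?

The LOC suffix surfaces as [-gi] and [-ki], depending on the final segment of the stem.
The DEF suffix, which begins with [g], is invariant after every stem; so [g] is not altered by any rule here.
The LOC suffix is therefore /-ki/ underlyingly, with post-nasal voicing: voiceless stops become voiced after a nasal.

/-ki/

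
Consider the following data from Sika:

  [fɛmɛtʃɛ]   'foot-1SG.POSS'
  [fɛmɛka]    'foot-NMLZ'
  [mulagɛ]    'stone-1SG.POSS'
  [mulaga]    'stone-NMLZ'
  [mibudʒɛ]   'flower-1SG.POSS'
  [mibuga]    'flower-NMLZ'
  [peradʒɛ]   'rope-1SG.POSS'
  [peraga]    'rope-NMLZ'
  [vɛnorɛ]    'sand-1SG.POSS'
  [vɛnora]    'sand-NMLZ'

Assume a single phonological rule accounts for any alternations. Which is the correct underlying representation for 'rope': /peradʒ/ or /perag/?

/peradʒ/

The stem for 'rope' ends in [dʒ] in [peradʒɛ] but [g] in [peraga].
Compare 'stone', with invariant [g] in [mulagɛ] and [mulaga]: an analysis with underlying /g/ and a rule producing [dʒ] before the 1SG.POSS suffix would wrongly predict alternation here too.
Therefore /dʒ/ is basic and [g] is derived by depalatalization (palato-alveolar /tʃ/ and /dʒ/ become [k] and [g] when no front vowel follows).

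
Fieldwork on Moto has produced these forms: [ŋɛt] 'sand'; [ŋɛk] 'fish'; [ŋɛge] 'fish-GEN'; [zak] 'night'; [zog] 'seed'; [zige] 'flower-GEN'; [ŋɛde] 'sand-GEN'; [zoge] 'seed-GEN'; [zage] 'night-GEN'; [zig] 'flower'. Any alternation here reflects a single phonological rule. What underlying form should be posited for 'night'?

The stem for 'night' ends in [k] in [zak] but [g] in [zage].
If /g/ were underlying and a rule turned it into [k] in isolation, 'seed' would also alternate; but it has [g] in both [zog] and [zoge].
Therefore /k/ is basic and [g] is derived by intervocalic voicing (voiceless stops become voiced between vowels).
Hence 'night' is /zak/ underlyingly.

/zak/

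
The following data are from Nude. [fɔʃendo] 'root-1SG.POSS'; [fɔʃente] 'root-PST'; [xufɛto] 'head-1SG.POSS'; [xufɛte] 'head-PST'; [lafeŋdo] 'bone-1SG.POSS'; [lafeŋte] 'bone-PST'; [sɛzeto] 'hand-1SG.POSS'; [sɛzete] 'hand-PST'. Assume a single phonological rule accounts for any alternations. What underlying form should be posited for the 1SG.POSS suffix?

The 1SG.POSS suffix surfaces as [-do] and [-to], depending on the final segment of the stem.
By contrast the PST suffix keeps its initial [t] throughout — that segment must be underlying.
So the underlying form is /-do/, and voiced stops become voiceless after a vowel.

/-do/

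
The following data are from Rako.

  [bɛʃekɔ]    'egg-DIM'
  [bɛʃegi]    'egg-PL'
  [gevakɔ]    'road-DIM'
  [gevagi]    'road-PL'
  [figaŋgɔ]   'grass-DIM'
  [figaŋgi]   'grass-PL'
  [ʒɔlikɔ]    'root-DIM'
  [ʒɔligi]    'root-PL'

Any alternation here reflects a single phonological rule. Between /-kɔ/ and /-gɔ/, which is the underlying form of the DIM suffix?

/-kɔ/

The DIM morpheme has two allomorphs, [-gɔ] and [-kɔ].
The PL suffix, which begins with [g], is invariant after every stem; so [g] is not altered by any rule here.
The DIM suffix is therefore /-kɔ/ underlyingly, with post-nasal voicing: voiceless stops become voiced after a nasal.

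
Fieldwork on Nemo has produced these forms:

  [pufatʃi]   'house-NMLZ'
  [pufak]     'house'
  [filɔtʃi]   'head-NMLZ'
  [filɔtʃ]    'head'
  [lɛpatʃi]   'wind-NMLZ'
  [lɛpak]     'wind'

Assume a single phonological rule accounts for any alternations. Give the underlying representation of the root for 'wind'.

The stem for 'wind' ends in [tʃ] in [lɛpatʃi] but [k] in [lɛpak].
If /tʃ/ were underlying and a rule turned it into [k] in isolation, 'head' would also alternate; but it has [tʃ] in both [filɔtʃi] and [filɔtʃ].
So /k/ is underlying, and a rule of palatalization before a front vowel — /k/ becomes palato-alveolar [tʃ] before a front vowel — gives [tʃ].

/lɛpak/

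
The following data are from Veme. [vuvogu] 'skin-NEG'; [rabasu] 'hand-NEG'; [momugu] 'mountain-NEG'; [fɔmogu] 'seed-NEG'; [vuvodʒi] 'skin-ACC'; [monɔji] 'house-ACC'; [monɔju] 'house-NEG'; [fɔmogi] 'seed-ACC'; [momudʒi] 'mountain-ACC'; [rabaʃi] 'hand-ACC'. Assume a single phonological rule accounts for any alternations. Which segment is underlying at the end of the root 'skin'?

/dʒ/

In [vuvodʒi] and [vuvogu] the final segment of 'skin' alternates: [dʒ] ~ [g].
But 'seed' keeps [g] in both environments ([fɔmogi], [fɔmogu]), so there is no rule changing /g/ to [dʒ] before the ACC suffix.
Therefore /dʒ/ is basic and [g] is derived by depalatalization (palato-alveolar /dʒ/ and /ʃ/ become [g] and [s] when no front vowel follows).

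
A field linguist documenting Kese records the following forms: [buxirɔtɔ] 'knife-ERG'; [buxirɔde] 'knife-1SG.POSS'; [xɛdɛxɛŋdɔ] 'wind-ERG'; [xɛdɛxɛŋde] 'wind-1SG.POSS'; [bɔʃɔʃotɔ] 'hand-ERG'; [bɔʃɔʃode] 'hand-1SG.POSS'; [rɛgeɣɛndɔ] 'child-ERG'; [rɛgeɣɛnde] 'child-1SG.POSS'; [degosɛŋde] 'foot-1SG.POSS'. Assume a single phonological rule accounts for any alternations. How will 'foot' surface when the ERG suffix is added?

[degosɛŋdɔ]

The ERG suffix surfaces as [-dɔ] and [-tɔ], depending on the final segment of the stem.
By contrast the 1SG.POSS suffix keeps its initial [d] throughout — that segment must be underlying.
So the underlying form is /-tɔ/, and voiceless stops become voiced after a nasal.
After 'foot', which ends in a nasal, the suffix surfaces as [-dɔ], giving [degosɛŋdɔ].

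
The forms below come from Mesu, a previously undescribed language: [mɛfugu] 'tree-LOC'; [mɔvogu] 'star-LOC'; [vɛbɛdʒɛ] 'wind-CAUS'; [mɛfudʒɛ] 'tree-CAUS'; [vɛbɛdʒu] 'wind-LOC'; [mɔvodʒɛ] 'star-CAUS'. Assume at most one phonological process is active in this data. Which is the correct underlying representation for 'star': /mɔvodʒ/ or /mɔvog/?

In [mɔvodʒɛ] and [mɔvogu] the final segment of 'star' alternates: [dʒ] ~ [g].
If /dʒ/ were underlying and a rule turned it into [g] before the LOC suffix, 'wind' would also alternate; but it has [dʒ] in both [vɛbɛdʒɛ] and [vɛbɛdʒu].
So /g/ is underlying, and a rule of palatalization before a front vowel — /g/ becomes palato-alveolar [dʒ] before a front vowel — gives [dʒ].

/mɔvog/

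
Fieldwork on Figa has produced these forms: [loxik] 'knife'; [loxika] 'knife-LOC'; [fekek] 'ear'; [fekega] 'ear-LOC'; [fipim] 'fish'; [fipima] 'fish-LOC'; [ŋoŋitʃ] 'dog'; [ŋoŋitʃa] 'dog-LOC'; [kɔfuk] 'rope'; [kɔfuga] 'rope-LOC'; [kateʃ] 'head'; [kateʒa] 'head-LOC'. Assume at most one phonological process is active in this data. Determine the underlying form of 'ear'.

'ear' shows [k] ~ [g] at the end of the stem ([fekek] vs [fekega]).
If /k/ were underlying and a rule turned it into [g] before the LOC suffix, 'knife' would also alternate; but it has [k] in both [loxik] and [loxika].
The underlying segment must be /g/; voiced obstruents become voiceless word-finally, yielding [k] there.
Hence 'ear' is /fekeg/ underlyingly.

/fekeg/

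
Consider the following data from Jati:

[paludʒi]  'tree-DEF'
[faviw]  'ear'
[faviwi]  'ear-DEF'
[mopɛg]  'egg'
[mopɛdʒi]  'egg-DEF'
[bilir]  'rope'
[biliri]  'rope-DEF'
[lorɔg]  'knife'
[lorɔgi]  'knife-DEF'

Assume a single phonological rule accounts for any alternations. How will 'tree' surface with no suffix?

In [mopɛg] and [mopɛdʒi] the final segment of 'egg' alternates: [g] ~ [dʒ].
But 'knife' keeps [g] in both environments ([lorɔg], [lorɔgi]), so there is no rule changing /g/ to [dʒ] before the DEF suffix.
The alternation reflects depalatalization: palato-alveolar /dʒ/ becomes [g] when no front vowel follows. /dʒ/ is underlying.
The one attested form of 'tree', [paludʒi], shows underlying /paludʒ/. Applying the same rule when no front vowel follows gives [palug].

[palug]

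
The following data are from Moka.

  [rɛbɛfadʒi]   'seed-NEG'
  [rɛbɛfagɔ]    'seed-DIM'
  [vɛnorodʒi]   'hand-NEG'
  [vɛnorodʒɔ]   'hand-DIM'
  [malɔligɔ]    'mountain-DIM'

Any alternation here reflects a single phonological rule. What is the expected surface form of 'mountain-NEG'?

[malɔlidʒi]

In [rɛbɛfadʒi] and [rɛbɛfagɔ] the final segment of 'seed' alternates: [dʒ] ~ [g].
But 'hand' keeps [dʒ] in both environments ([vɛnorodʒi], [vɛnorodʒɔ]), so there is no rule changing /dʒ/ to [g] before the DIM suffix.
The alternation reflects palatalization before a front vowel: /g/ becomes palato-alveolar [dʒ] before a front vowel. /g/ is underlying.
From [malɔligɔ] the stem 'mountain' is /malɔlig/; before a front vowel this yields [malɔlidʒi].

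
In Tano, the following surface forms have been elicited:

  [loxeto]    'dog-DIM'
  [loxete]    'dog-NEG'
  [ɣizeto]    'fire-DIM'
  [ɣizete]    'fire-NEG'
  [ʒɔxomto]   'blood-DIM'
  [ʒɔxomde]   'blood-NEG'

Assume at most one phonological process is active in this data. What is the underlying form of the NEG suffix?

The NEG morpheme has two allomorphs, [-de] and [-te].
By contrast the DIM suffix keeps its initial [t] throughout — that segment must be underlying.
The NEG suffix is therefore /-de/ underlyingly, with post-vocalic devoicing: voiced stops become voiceless after a vowel.

/-de/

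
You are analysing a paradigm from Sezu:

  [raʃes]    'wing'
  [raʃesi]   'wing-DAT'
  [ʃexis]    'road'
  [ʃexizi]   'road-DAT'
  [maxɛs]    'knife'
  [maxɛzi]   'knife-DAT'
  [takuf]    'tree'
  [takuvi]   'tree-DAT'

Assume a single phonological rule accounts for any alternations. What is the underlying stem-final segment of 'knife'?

'knife' shows [s] ~ [z] at the end of the stem ([maxɛs] vs [maxɛzi]).
The stem 'wing' ([raʃes], [raʃesi]) shows [s] unchanged in both environments, so [s] cannot be basic with [z] derived before the DAT suffix.
The underlying segment must be /z/; voiced obstruents become voiceless word-finally, yielding [s] there.

/z/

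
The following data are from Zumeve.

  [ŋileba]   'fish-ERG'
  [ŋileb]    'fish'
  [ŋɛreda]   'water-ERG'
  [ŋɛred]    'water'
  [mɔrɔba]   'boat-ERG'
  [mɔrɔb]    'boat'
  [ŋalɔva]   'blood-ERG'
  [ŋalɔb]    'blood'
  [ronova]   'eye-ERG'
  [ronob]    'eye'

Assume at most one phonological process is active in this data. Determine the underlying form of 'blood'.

/ŋalɔv/

In [ŋalɔva] and [ŋalɔb] the final segment of 'blood' alternates: [v] ~ [b].
Compare 'boat', with invariant [b] in [mɔrɔba] and [mɔrɔb]: an analysis with underlying /b/ and a rule producing [v] before the ERG suffix would wrongly predict alternation here too.
Therefore /v/ is basic and [b] is derived by word-final hardening (voiced fricatives become stops word-finally).
The underlying form of 'blood' is therefore /ŋalɔv/.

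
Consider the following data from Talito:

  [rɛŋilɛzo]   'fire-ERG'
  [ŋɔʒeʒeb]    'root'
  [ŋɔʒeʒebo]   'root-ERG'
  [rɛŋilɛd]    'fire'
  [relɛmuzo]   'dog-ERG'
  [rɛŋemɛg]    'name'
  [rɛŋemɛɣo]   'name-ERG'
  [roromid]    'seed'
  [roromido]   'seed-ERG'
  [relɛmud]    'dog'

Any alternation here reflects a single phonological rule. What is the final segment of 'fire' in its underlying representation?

The stem for 'fire' ends in [z] in [rɛŋilɛzo] but [d] in [rɛŋilɛd].
Compare 'seed', with invariant [d] in [roromido] and [roromid]: an analysis with underlying /d/ and a rule producing [z] before the ERG suffix would wrongly predict alternation here too.
The alternation reflects word-final hardening: voiced fricatives become stops word-finally. /z/ is underlying.

/z/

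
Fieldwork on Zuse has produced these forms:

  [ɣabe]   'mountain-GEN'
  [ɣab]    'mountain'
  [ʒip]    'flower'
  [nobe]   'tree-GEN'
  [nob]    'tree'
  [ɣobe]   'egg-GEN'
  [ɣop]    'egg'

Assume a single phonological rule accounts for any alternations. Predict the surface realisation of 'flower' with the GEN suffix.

'egg' shows [b] ~ [p] at the end of the stem ([ɣobe] vs [ɣop]).
Compare 'tree', with invariant [b] in [nobe] and [nob]: an analysis with underlying /b/ and a rule producing [p] in isolation would wrongly predict alternation here too.
So /p/ is underlying, and a rule of intervocalic voicing — voiceless stops become voiced between vowels — gives [b].
The one attested form of 'flower', [ʒip], shows underlying /ʒip/. Applying the same rule between vowels gives [ʒibe].

[ʒibe]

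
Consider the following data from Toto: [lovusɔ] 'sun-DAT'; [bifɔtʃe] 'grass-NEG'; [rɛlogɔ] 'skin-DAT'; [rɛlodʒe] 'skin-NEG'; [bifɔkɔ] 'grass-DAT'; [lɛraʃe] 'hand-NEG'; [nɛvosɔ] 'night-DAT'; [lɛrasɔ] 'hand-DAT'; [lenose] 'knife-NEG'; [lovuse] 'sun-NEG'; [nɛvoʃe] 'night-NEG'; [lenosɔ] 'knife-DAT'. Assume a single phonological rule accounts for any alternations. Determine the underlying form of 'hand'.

/lɛraʃ/

In [lɛraʃe] and [lɛrasɔ] the final segment of 'hand' alternates: [ʃ] ~ [s].
If /s/ were underlying and a rule turned it into [ʃ] before the NEG suffix, 'sun' would also alternate; but it has [s] in both [lovuse] and [lovusɔ].
The underlying segment must be /ʃ/; palato-alveolar /tʃ/, /dʒ/ and /ʃ/ become [k], [g] and [s] when no front vowel follows, yielding [s] there.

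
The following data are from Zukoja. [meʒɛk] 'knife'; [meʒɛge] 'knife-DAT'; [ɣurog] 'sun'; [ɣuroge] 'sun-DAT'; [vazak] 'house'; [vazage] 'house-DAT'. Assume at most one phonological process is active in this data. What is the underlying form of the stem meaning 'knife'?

/meʒɛk/

'knife' shows [k] ~ [g] at the end of the stem ([meʒɛk] vs [meʒɛge]).
Compare 'sun', with invariant [g] in [ɣurog] and [ɣuroge]: an analysis with underlying /g/ and a rule producing [k] in isolation would wrongly predict alternation here too.
The alternation reflects intervocalic voicing: voiceless stops become voiced between vowels. /k/ is underlying.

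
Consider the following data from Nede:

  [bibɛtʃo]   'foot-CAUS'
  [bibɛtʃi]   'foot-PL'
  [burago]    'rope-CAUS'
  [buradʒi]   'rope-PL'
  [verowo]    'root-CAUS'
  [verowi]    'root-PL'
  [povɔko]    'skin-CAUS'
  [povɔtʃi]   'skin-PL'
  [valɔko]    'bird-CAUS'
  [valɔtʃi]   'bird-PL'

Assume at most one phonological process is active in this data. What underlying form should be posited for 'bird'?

/valɔk/

'bird' shows [k] ~ [tʃ] at the end of the stem ([valɔko] vs [valɔtʃi]).
If /tʃ/ were underlying and a rule turned it into [k] before the CAUS suffix, 'foot' would also alternate; but it has [tʃ] in both [bibɛtʃo] and [bibɛtʃi].
So /k/ is underlying, and a rule of palatalization before a front vowel — /k/ and /g/ become palato-alveolar [tʃ] and [dʒ] before a front vowel — gives [tʃ].
The underlying form of 'bird' is therefore /valɔk/.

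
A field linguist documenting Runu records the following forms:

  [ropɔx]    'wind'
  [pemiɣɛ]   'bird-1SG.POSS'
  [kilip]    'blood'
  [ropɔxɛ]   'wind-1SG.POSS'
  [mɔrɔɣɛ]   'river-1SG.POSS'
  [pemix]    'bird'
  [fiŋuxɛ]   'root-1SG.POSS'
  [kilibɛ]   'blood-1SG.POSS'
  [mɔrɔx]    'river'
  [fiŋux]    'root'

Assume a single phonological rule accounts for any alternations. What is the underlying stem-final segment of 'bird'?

The stem for 'bird' ends in [x] in [pemix] but [ɣ] in [pemiɣɛ].
If /x/ were underlying and a rule turned it into [ɣ] before the 1SG.POSS suffix, 'wind' would also alternate; but it has [x] in both [ropɔx] and [ropɔxɛ].
The alternation reflects word-final obstruent devoicing: voiced obstruents become voiceless word-finally. /ɣ/ is underlying.

/ɣ/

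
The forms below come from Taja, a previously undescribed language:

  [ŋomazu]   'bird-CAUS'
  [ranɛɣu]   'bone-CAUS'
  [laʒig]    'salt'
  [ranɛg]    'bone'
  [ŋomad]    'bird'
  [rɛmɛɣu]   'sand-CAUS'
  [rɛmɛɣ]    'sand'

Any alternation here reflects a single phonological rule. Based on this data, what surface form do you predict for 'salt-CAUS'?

The stem for 'bone' ends in [ɣ] in [ranɛɣu] but [g] in [ranɛg].
The stem 'sand' ([rɛmɛɣu], [rɛmɛɣ]) shows [ɣ] unchanged in both environments, so [ɣ] cannot be basic with [g] derived in isolation.
The alternation reflects intervocalic spirantization: voiced stops become fricatives between vowels. /g/ is underlying.
The one attested form of 'salt', [laʒig], shows underlying /laʒig/. Applying the same rule between vowels gives [laʒiɣu].

[laʒiɣu]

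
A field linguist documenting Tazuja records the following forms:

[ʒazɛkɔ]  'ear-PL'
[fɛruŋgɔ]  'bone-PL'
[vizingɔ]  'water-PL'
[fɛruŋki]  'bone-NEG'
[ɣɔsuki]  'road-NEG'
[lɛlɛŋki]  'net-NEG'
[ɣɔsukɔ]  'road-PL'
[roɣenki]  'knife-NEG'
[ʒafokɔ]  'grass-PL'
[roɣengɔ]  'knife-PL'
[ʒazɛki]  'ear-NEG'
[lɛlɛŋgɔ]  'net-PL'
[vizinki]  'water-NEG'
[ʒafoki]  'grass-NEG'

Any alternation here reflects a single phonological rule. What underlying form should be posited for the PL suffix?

/-gɔ/

The PL morpheme has two allomorphs, [-gɔ] and [-kɔ].
By contrast the NEG suffix keeps its initial [k] throughout — that segment must be underlying.
The PL suffix is therefore /-gɔ/ underlyingly, with post-vocalic devoicing: voiced stops become voiceless after a vowel.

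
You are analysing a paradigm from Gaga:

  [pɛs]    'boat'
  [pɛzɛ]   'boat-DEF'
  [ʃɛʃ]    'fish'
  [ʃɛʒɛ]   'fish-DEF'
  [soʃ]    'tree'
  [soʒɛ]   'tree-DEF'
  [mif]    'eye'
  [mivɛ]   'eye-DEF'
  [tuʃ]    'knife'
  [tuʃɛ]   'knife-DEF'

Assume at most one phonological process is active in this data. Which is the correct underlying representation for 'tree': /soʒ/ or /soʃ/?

In [soʃ] and [soʒɛ] the final segment of 'tree' alternates: [ʃ] ~ [ʒ].
Compare 'knife', with invariant [ʃ] in [tuʃ] and [tuʃɛ]: an analysis with underlying /ʃ/ and a rule producing [ʒ] before the DEF suffix would wrongly predict alternation here too.
So /ʒ/ is underlying, and a rule of word-final obstruent devoicing — voiced obstruents become voiceless word-finally — gives [ʃ].

/soʒ/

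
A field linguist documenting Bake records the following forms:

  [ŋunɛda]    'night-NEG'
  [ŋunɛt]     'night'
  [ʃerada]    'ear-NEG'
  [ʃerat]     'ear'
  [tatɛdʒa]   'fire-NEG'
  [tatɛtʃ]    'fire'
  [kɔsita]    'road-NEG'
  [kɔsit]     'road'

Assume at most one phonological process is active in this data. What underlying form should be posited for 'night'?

/ŋunɛd/

The root 'night' surfaces as [ŋunɛda] and [ŋunɛt], with a stem-final [d] ~ [t] alternation.
Compare 'road', with invariant [t] in [kɔsita] and [kɔsit]: an analysis with underlying /t/ and a rule producing [d] before the NEG suffix would wrongly predict alternation here too.
The underlying segment must be /d/; voiced obstruents become voiceless word-finally, yielding [t] there.
So 'night' = /ŋunɛd/.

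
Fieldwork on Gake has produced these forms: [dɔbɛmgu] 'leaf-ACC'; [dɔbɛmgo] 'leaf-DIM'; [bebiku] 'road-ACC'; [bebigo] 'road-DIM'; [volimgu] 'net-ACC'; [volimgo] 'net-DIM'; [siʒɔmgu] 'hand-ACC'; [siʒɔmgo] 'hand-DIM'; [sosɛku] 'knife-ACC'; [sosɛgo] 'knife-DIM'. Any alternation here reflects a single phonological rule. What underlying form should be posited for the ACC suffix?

The ACC morpheme has two allomorphs, [-gu] and [-ku].
The DIM suffix, which begins with [g], is invariant after every stem; so [g] is not altered by any rule here.
So the underlying form is /-ku/, and voiceless stops become voiced after a nasal.

/-ku/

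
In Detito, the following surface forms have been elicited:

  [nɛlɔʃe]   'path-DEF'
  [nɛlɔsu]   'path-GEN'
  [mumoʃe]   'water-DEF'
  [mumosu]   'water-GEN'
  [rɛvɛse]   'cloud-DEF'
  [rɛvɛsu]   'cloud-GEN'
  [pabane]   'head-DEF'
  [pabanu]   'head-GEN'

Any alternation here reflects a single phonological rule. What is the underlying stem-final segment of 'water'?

/ʃ/

The root 'water' surfaces as [mumoʃe] and [mumosu], with a stem-final [ʃ] ~ [s] alternation.
The stem 'cloud' ([rɛvɛse], [rɛvɛsu]) shows [s] unchanged in both environments, so [s] cannot be basic with [ʃ] derived before the DEF suffix.
Therefore /ʃ/ is basic and [s] is derived by depalatalization (palato-alveolar /ʃ/ becomes [s] when no front vowel follows).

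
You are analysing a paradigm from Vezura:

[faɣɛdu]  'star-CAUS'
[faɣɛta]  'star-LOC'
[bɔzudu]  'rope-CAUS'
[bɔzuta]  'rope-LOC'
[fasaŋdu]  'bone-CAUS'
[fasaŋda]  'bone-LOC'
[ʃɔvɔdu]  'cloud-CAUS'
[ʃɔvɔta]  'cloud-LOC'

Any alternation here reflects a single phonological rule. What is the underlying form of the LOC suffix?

/-ta/

The LOC morpheme has two allomorphs, [-da] and [-ta].
By contrast the CAUS suffix keeps its initial [d] throughout — that segment must be underlying.
The LOC suffix is therefore /-ta/ underlyingly, with post-nasal voicing: voiceless stops become voiced after a nasal.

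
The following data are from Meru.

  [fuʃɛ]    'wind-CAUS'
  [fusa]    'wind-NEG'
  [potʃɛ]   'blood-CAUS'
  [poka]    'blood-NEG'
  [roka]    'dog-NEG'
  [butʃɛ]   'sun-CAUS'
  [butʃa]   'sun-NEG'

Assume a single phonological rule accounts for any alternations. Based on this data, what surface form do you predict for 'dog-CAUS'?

[rotʃɛ]

'blood' shows [tʃ] ~ [k] at the end of the stem ([potʃɛ] vs [poka]).
The stem 'sun' ([butʃɛ], [butʃa]) shows [tʃ] unchanged in both environments, so [tʃ] cannot be basic with [k] derived before the NEG suffix.
Therefore /k/ is basic and [tʃ] is derived by palatalization before a front vowel (/k/ and /s/ become palato-alveolar [tʃ] and [ʃ] before a front vowel).
From [roka] the stem 'dog' is /rok/; before a front vowel this yields [rotʃɛ].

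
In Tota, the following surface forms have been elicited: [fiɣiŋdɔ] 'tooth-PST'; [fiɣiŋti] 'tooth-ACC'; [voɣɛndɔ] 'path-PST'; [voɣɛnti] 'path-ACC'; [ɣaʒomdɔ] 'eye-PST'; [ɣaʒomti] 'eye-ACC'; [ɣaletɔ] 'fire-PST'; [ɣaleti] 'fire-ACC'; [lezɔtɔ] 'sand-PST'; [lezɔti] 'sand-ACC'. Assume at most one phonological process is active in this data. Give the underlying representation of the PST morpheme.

The PST morpheme has two allomorphs, [-dɔ] and [-tɔ].
The ACC suffix, which begins with [t], is invariant after every stem; so [t] is not altered by any rule here.
So the underlying form is /-dɔ/, and voiced stops become voiceless after a vowel.

/-dɔ/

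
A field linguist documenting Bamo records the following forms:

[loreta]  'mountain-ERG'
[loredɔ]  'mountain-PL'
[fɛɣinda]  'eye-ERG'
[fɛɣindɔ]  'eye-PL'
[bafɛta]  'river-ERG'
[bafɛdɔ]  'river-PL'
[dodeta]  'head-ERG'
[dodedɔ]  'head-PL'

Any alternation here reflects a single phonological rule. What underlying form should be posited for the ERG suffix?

The ERG morpheme has two allomorphs, [-da] and [-ta].
By contrast the PL suffix keeps its initial [d] throughout — that segment must be underlying.
So the underlying form is /-ta/, and voiceless stops become voiced after a nasal.

/-ta/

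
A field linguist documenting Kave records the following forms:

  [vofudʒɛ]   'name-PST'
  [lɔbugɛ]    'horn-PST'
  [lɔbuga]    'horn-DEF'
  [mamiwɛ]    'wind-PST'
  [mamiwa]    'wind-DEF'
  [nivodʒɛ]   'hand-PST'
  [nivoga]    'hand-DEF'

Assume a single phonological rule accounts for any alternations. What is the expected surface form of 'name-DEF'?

[vofuga]

The root 'hand' surfaces as [nivodʒɛ] and [nivoga], with a stem-final [dʒ] ~ [g] alternation.
If /g/ were underlying and a rule turned it into [dʒ] before the PST suffix, 'horn' would also alternate; but it has [g] in both [lɔbugɛ] and [lɔbuga].
So /dʒ/ is underlying, and a rule of depalatalization — palato-alveolar /dʒ/ becomes [g] when no front vowel follows — gives [g].
The one attested form of 'name', [vofudʒɛ], shows underlying /vofudʒ/. Applying the same rule when no front vowel follows gives [vofuga].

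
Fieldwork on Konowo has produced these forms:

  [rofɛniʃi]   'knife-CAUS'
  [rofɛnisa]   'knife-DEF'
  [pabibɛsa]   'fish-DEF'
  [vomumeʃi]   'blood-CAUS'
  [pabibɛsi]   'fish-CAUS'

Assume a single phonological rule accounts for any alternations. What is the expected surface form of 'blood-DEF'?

[vomumesa]

'knife' shows [ʃ] ~ [s] at the end of the stem ([rofɛniʃi] vs [rofɛnisa]).
But 'fish' keeps [s] in both environments ([pabibɛsi], [pabibɛsa]), so there is no rule changing /s/ to [ʃ] before the CAUS suffix.
Therefore /ʃ/ is basic and [s] is derived by depalatalization (palato-alveolar /ʃ/ becomes [s] when no front vowel follows).
From [vomumeʃi] the stem 'blood' is /vomumeʃ/; when no front vowel follows this yields [vomumesa].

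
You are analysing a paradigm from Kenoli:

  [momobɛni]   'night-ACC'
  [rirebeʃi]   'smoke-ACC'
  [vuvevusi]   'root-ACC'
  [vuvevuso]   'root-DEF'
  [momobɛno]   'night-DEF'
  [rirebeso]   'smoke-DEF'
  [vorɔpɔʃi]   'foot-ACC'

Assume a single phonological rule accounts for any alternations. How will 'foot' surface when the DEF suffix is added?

The root 'smoke' surfaces as [rirebeʃi] and [rirebeso], with a stem-final [ʃ] ~ [s] alternation.
But 'root' keeps [s] in both environments ([vuvevusi], [vuvevuso]), so there is no rule changing /s/ to [ʃ] before the ACC suffix.
The alternation reflects depalatalization: palato-alveolar /ʃ/ becomes [s] when no front vowel follows. /ʃ/ is underlying.
The one attested form of 'foot', [vorɔpɔʃi], shows underlying /vorɔpɔʃ/. Applying the same rule when no front vowel follows gives [vorɔpɔso].

[vorɔpɔso]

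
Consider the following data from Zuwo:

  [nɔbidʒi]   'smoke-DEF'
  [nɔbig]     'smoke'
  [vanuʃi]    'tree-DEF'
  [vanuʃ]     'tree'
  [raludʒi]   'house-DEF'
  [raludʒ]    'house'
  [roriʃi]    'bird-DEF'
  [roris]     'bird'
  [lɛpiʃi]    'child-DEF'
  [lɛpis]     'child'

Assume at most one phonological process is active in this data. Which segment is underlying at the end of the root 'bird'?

'bird' shows [ʃ] ~ [s] at the end of the stem ([roriʃi] vs [roris]).
But 'tree' keeps [ʃ] in both environments ([vanuʃi], [vanuʃ]), so there is no rule changing /ʃ/ to [s] in isolation.
The underlying segment must be /s/; /g/ and /s/ become palato-alveolar [dʒ] and [ʃ] before a front vowel, yielding [ʃ] there.

/s/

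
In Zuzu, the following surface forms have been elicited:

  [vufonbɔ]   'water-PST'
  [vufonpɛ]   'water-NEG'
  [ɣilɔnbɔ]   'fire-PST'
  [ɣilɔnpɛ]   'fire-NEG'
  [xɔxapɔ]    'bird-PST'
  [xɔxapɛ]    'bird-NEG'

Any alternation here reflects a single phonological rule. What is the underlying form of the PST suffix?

The PST suffix surfaces as [-bɔ] and [-pɔ], depending on the final segment of the stem.
By contrast the NEG suffix keeps its initial [p] throughout — that segment must be underlying.
So the underlying form is /-bɔ/, and voiced stops become voiceless after a vowel.

/-bɔ/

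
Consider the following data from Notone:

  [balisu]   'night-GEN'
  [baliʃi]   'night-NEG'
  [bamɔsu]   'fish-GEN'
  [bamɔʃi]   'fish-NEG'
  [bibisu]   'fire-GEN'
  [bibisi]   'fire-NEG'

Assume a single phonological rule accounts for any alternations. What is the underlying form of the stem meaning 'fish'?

'fish' shows [s] ~ [ʃ] at the end of the stem ([bamɔsu] vs [bamɔʃi]).
But 'fire' keeps [s] in both environments ([bibisu], [bibisi]), so there is no rule changing /s/ to [ʃ] before the NEG suffix.
Therefore /ʃ/ is basic and [s] is derived by depalatalization (palato-alveolar /ʃ/ becomes [s] when no front vowel follows).

/bamɔʃ/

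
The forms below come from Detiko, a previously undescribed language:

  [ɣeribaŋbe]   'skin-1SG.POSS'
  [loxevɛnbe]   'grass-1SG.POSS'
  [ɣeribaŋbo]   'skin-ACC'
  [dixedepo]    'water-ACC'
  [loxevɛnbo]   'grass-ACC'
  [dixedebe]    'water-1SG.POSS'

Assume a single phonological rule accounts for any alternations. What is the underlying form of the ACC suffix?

/-po/

The ACC suffix surfaces as [-bo] and [-po], depending on the final segment of the stem.
The 1SG.POSS suffix, which begins with [b], is invariant after every stem; so [b] is not altered by any rule here.
So the underlying form is /-po/, and voiceless stops become voiced after a nasal.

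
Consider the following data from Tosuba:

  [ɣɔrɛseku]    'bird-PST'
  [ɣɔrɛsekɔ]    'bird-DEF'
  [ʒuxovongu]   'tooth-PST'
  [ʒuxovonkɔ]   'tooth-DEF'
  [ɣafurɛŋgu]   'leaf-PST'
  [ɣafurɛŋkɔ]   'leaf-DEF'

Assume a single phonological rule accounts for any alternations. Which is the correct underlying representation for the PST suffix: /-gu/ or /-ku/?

The PST suffix surfaces as [-gu] and [-ku], depending on the final segment of the stem.
By contrast the DEF suffix keeps its initial [k] throughout — that segment must be underlying.
So the underlying form is /-gu/, and voiced stops become voiceless after a vowel.

/-gu/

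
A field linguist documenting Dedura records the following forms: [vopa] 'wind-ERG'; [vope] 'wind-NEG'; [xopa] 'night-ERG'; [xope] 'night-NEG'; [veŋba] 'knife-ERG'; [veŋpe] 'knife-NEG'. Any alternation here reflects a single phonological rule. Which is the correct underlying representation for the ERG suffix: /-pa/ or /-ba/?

The ERG suffix surfaces as [-ba] and [-pa], depending on the final segment of the stem.
The NEG suffix, which begins with [p], is invariant after every stem; so [p] is not altered by any rule here.
The ERG suffix is therefore /-ba/ underlyingly, with post-vocalic devoicing: voiced stops become voiceless after a vowel.

/-ba/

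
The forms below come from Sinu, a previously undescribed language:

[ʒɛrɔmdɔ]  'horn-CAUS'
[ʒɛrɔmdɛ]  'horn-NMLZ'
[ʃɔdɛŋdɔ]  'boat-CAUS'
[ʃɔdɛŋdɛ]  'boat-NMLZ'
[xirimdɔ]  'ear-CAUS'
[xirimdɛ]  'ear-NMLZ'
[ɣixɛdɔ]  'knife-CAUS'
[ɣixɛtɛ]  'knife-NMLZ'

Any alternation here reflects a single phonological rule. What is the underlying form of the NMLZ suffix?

/-tɛ/

The NMLZ suffix surfaces as [-dɛ] and [-tɛ], depending on the final segment of the stem.
By contrast the CAUS suffix keeps its initial [d] throughout — that segment must be underlying.
So the underlying form is /-tɛ/, and voiceless stops become voiced after a nasal.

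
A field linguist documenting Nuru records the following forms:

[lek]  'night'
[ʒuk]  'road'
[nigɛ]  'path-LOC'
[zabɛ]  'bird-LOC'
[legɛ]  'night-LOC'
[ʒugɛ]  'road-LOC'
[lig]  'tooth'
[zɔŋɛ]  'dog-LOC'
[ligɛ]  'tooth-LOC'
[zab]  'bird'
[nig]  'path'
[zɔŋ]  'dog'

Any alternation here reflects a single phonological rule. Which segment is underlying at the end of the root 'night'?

/k/

The root 'night' surfaces as [lek] and [legɛ], with a stem-final [k] ~ [g] alternation.
The stem 'path' ([nig], [nigɛ]) shows [g] unchanged in both environments, so [g] cannot be basic with [k] derived in isolation.
The underlying segment must be /k/; voiceless stops become voiced between vowels, yielding [g] there.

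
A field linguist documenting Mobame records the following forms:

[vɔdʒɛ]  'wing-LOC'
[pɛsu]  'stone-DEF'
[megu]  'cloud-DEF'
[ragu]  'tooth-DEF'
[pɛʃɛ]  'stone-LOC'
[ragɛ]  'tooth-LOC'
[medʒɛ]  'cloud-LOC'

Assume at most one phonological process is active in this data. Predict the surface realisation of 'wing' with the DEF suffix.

The root 'cloud' surfaces as [megu] and [medʒɛ], with a stem-final [g] ~ [dʒ] alternation.
But 'tooth' keeps [g] in both environments ([ragu], [ragɛ]), so there is no rule changing /g/ to [dʒ] before the LOC suffix.
The alternation reflects depalatalization: palato-alveolar /dʒ/ and /ʃ/ become [g] and [s] when no front vowel follows. /dʒ/ is underlying.
The one attested form of 'wing', [vɔdʒɛ], shows underlying /vɔdʒ/. Applying the same rule when no front vowel follows gives [vɔgu].

[vɔgu]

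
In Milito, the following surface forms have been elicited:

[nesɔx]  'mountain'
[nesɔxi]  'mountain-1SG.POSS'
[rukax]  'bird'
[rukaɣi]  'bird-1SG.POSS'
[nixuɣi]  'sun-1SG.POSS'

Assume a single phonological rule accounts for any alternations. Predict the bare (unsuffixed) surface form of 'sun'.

[nixux]

The stem for 'bird' ends in [x] in [rukax] but [ɣ] in [rukaɣi].
But 'mountain' keeps [x] in both environments ([nesɔx], [nesɔxi]), so there is no rule changing /x/ to [ɣ] before the 1SG.POSS suffix.
So /ɣ/ is underlying, and a rule of word-final obstruent devoicing — voiced obstruents become voiceless word-finally — gives [x].
The one attested form of 'sun', [nixuɣi], shows underlying /nixuɣ/. Applying the same rule word-finally gives [nixux].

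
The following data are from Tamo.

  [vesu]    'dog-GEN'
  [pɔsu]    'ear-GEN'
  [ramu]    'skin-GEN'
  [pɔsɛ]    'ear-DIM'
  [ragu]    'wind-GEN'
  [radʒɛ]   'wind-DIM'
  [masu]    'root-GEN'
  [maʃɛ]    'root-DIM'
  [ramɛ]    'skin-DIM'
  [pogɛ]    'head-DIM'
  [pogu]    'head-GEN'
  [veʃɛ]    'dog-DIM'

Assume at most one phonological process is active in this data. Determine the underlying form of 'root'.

/maʃ/

'root' shows [s] ~ [ʃ] at the end of the stem ([masu] vs [maʃɛ]).
The stem 'ear' ([pɔsu], [pɔsɛ]) shows [s] unchanged in both environments, so [s] cannot be basic with [ʃ] derived before the DIM suffix.
So /ʃ/ is underlying, and a rule of depalatalization — palato-alveolar /dʒ/ and /ʃ/ become [g] and [s] when no front vowel follows — gives [s].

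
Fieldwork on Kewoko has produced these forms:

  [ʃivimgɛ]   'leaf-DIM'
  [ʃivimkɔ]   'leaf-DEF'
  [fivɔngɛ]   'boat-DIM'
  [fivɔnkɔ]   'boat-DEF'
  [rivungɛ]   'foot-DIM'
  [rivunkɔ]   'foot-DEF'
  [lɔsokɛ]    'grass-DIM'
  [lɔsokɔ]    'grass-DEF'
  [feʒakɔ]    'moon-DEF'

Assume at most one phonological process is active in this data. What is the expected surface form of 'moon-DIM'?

[feʒakɛ]

The DIM suffix surfaces as [-gɛ] and [-kɛ], depending on the final segment of the stem.
By contrast the DEF suffix keeps its initial [k] throughout — that segment must be underlying.
So the underlying form is /-gɛ/, and voiced stops become voiceless after a vowel.
After 'moon', which ends in a vowel, the suffix surfaces as [-kɛ], giving [feʒakɛ].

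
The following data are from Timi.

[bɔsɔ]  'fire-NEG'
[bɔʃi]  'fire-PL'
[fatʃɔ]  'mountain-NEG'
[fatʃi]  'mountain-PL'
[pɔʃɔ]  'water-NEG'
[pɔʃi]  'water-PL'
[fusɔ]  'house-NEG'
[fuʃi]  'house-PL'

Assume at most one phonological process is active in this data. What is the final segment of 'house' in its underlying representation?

'house' shows [s] ~ [ʃ] at the end of the stem ([fusɔ] vs [fuʃi]).
If /ʃ/ were underlying and a rule turned it into [s] before the NEG suffix, 'water' would also alternate; but it has [ʃ] in both [pɔʃɔ] and [pɔʃi].
The underlying segment must be /s/; /s/ becomes palato-alveolar [ʃ] before a front vowel, yielding [ʃ] there.

/s/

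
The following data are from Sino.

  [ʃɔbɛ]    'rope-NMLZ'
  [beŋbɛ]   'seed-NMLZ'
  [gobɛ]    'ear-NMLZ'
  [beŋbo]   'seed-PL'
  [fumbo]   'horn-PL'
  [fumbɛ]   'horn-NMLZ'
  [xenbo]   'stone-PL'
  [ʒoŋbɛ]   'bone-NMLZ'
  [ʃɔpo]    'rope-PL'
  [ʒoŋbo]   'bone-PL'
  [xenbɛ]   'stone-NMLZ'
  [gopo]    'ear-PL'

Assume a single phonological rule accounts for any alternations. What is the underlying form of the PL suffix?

The PL morpheme has two allomorphs, [-bo] and [-po].
The NMLZ suffix, which begins with [b], is invariant after every stem; so [b] is not altered by any rule here.
The PL suffix is therefore /-po/ underlyingly, with post-nasal voicing: voiceless stops become voiced after a nasal.

/-po/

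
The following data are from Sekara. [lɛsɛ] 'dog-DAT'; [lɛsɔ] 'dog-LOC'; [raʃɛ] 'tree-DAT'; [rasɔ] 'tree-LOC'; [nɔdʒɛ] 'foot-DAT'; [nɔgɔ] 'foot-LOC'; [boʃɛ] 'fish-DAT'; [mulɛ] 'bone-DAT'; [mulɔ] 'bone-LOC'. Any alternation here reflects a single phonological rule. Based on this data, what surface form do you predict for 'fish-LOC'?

The stem for 'tree' ends in [ʃ] in [raʃɛ] but [s] in [rasɔ].
Compare 'dog', with invariant [s] in [lɛsɛ] and [lɛsɔ]: an analysis with underlying /s/ and a rule producing [ʃ] before the DAT suffix would wrongly predict alternation here too.
The underlying segment must be /ʃ/; palato-alveolar /dʒ/ and /ʃ/ become [g] and [s] when no front vowel follows, yielding [s] there.
From [boʃɛ] the stem 'fish' is /boʃ/; when no front vowel follows this yields [bosɔ].

[bosɔ]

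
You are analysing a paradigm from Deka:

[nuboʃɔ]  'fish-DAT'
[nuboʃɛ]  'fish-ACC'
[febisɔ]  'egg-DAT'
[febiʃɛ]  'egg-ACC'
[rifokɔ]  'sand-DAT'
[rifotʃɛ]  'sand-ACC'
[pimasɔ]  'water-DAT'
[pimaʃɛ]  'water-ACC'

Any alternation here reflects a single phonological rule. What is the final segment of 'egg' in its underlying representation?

'egg' shows [s] ~ [ʃ] at the end of the stem ([febisɔ] vs [febiʃɛ]).
If /ʃ/ were underlying and a rule turned it into [s] before the DAT suffix, 'fish' would also alternate; but it has [ʃ] in both [nuboʃɔ] and [nuboʃɛ].
The underlying segment must be /s/; /k/ and /s/ become palato-alveolar [tʃ] and [ʃ] before a front vowel, yielding [ʃ] there.

/s/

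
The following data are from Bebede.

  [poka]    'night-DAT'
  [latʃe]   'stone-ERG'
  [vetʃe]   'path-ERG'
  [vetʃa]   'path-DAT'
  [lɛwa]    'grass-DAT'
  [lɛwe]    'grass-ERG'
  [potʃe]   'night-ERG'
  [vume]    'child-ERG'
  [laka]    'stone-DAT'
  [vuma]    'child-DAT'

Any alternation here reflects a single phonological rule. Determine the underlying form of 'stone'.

The root 'stone' surfaces as [laka] and [latʃe], with a stem-final [k] ~ [tʃ] alternation.
If /tʃ/ were underlying and a rule turned it into [k] before the DAT suffix, 'path' would also alternate; but it has [tʃ] in both [vetʃa] and [vetʃe].
So /k/ is underlying, and a rule of palatalization before a front vowel — /k/ becomes palato-alveolar [tʃ] before a front vowel — gives [tʃ].

/lak/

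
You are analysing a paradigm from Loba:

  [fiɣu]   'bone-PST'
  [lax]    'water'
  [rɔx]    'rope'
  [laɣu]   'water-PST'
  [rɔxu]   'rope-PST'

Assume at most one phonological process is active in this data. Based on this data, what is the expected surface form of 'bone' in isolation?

The root 'water' surfaces as [laɣu] and [lax], with a stem-final [ɣ] ~ [x] alternation.
The stem 'rope' ([rɔxu], [rɔx]) shows [x] unchanged in both environments, so [x] cannot be basic with [ɣ] derived before the PST suffix.
The underlying segment must be /ɣ/; voiced obstruents become voiceless word-finally, yielding [x] there.
The one attested form of 'bone', [fiɣu], shows underlying /fiɣ/. Applying the same rule word-finally gives [fix].

[fix]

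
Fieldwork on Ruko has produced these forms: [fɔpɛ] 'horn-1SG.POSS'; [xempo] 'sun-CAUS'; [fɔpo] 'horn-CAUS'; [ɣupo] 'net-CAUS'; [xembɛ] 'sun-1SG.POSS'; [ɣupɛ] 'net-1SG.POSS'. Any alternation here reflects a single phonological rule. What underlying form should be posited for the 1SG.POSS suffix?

The 1SG.POSS morpheme has two allomorphs, [-bɛ] and [-pɛ].
By contrast the CAUS suffix keeps its initial [p] throughout — that segment must be underlying.
The 1SG.POSS suffix is therefore /-bɛ/ underlyingly, with post-vocalic devoicing: voiced stops become voiceless after a vowel.

/-bɛ/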